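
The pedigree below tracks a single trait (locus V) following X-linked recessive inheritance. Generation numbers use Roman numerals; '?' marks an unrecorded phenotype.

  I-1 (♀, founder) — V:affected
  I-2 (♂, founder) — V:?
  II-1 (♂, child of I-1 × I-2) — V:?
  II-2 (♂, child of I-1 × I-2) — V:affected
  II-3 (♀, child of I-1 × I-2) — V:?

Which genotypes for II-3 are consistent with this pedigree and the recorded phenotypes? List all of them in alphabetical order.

V/I-1 aff ·: X^vX^v
V/I-2 ? ·: X^VY|X^vY
V/II-1 ? I-1×I-2: X^vY
V/II-2 aff I-1×I-2: X^vY
V/II-3 ? I-1×I-2: X^VX^v|X^vX^v
⇒ V over [I-1,I-2,II-1,II-2,II-3]: 2 consistent

II-3 ∈ {X^VX^v, X^vX^v}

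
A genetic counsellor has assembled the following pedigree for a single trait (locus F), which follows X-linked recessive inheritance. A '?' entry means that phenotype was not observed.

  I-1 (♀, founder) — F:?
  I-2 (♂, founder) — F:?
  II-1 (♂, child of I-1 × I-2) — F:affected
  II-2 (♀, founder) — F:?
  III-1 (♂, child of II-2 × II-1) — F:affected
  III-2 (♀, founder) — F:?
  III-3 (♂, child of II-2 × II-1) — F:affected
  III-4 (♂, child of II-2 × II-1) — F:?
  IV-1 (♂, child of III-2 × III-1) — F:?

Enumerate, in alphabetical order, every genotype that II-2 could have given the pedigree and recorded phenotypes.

F/I-1 ? ·: X^FX^f|X^fX^f
F/I-2 ? ·: X^FY|X^fY
F/II-1 aff I-1×I-2: X^fY
F/II-2 ? ·: X^FX^f|X^fX^f
F/III-1 aff II-2×II-1: X^fY
F/III-2 ? ·: X^FX^F|X^FX^f|X^fX^f
F/III-3 aff II-2×II-1: X^fY
F/III-4 ? II-2×II-1: X^FY|X^fY
F/IV-1 ? III-2×III-1: X^FY|X^fY
⇒ F over [I-1,I-2,II-1,II-2,III-1,III-2,III-3,III-4,IV-1]: 48 consistent

II-2 ∈ {X^FX^f, X^fX^f}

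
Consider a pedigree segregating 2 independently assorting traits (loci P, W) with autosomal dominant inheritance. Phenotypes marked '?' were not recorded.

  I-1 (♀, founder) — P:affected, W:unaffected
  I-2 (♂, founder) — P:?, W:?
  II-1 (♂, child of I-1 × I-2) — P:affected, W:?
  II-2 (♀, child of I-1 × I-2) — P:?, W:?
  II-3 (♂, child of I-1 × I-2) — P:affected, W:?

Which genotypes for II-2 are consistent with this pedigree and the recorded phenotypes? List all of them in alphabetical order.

II-2 ∈ {PP Ww, PP ww, Pp Ww, Pp ww, pp Ww, pp ww}

P/I-1 aff ·: Pp|PP
P/I-2 ? ·: pp|Pp|PP
P/II-1 aff I-1×I-2: Pp|PP
P/II-2 ? I-1×I-2: pp|Pp|PP
P/II-3 aff I-1×I-2: Pp|PP
⇒ P over [I-1,I-2,II-1,II-2,II-3]: 32 consistent
W/I-1 un ·: ww
W/I-2 ? ·: ww|Ww|WW
W/II-1 ? I-1×I-2: ww|Ww
W/II-2 ? I-1×I-2: ww|Ww
W/II-3 ? I-1×I-2: ww|Ww
⇒ W over [I-1,I-2,II-1,II-2,II-3]: 10 consistent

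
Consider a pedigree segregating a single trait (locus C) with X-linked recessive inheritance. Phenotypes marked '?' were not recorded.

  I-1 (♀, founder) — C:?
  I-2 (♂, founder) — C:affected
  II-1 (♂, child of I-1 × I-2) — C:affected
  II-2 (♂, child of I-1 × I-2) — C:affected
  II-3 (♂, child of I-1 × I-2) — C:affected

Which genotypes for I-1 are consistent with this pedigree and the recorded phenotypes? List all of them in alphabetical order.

I-1 ∈ {X^CX^c, X^cX^c}

C/I-1 ? ·: X^CX^c|X^cX^c
C/I-2 aff ·: X^cY
C/II-1 aff I-1×I-2: X^cY
C/II-2 aff I-1×I-2: X^cY
C/II-3 aff I-1×I-2: X^cY
⇒ C over [I-1,I-2,II-1,II-2,II-3]: 2 consistent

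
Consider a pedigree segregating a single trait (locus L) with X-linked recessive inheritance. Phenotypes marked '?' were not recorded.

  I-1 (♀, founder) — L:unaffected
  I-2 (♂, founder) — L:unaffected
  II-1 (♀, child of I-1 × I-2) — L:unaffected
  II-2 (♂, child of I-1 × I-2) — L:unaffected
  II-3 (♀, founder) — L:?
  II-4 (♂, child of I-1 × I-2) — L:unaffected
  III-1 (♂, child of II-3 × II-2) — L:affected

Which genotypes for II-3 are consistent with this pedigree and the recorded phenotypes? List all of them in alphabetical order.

II-3 ∈ {X^LX^l, X^lX^l}

L/I-1 un ·: X^LX^L|X^LX^l
L/I-2 un ·: X^LY
L/II-1 un I-1×I-2: X^LX^L|X^LX^l
L/II-2 un I-1×I-2: X^LY
L/II-3 ? ·: X^LX^l|X^lX^l
L/II-4 un I-1×I-2: X^LY
L/III-1 aff II-3×II-2: X^lY
⇒ L over [I-1,I-2,II-1,II-2,II-3,II-4,III-1]: 6 consistent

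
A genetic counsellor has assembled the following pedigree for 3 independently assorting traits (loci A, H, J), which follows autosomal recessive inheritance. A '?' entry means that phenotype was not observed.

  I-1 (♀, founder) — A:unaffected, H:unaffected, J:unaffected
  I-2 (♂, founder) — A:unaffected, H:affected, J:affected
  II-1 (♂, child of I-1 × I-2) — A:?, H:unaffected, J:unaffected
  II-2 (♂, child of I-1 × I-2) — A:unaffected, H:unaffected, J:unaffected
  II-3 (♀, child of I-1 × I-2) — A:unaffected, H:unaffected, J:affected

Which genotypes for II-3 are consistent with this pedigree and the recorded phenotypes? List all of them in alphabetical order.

II-3 ∈ {AA Hh jj, Aa Hh jj}

A/I-1 un ·: AA|Aa
A/I-2 un ·: AA|Aa
A/II-1 ? I-1×I-2: AA|Aa|aa
A/II-2 un I-1×I-2: AA|Aa
A/II-3 un I-1×I-2: AA|Aa
⇒ A over [I-1,I-2,II-1,II-2,II-3]: 29 consistent
H/I-1 un ·: HH|Hh
H/I-2 aff ·: hh
H/II-1 un I-1×I-2: Hh
H/II-2 un I-1×I-2: Hh
H/II-3 un I-1×I-2: Hh
⇒ H over [I-1,I-2,II-1,II-2,II-3]: 2 consistent
J/I-1 un ·: Jj
J/I-2 aff ·: jj
J/II-1 un I-1×I-2: Jj
J/II-2 un I-1×I-2: Jj
J/II-3 aff I-1×I-2: jj
⇒ J over [I-1,I-2,II-1,II-2,II-3]: 1 consistent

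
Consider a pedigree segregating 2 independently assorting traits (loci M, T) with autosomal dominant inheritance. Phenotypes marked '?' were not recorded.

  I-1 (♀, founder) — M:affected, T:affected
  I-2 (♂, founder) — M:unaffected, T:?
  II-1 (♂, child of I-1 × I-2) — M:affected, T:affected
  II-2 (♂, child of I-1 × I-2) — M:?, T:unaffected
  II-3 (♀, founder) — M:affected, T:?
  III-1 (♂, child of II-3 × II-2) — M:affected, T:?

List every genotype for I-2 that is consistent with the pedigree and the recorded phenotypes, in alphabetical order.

I-2 ∈ {mm Tt, mm tt}

M/I-1 aff ·: Mm|MM
M/I-2 un ·: mm
M/II-1 aff I-1×I-2: Mm
M/II-2 ? I-1×I-2: mm|Mm
M/II-3 aff ·: Mm|MM
M/III-1 aff II-3×II-2: Mm|MM
⇒ M over [I-1,I-2,II-1,II-2,II-3,III-1]: 10 consistent
T/I-1 aff ·: Tt
T/I-2 ? ·: tt|Tt
T/II-1 aff I-1×I-2: Tt|TT
T/II-2 un I-1×I-2: tt
T/II-3 ? ·: tt|Tt|TT
T/III-1 ? II-3×II-2: tt|Tt
⇒ T over [I-1,I-2,II-1,II-2,II-3,III-1]: 12 consistent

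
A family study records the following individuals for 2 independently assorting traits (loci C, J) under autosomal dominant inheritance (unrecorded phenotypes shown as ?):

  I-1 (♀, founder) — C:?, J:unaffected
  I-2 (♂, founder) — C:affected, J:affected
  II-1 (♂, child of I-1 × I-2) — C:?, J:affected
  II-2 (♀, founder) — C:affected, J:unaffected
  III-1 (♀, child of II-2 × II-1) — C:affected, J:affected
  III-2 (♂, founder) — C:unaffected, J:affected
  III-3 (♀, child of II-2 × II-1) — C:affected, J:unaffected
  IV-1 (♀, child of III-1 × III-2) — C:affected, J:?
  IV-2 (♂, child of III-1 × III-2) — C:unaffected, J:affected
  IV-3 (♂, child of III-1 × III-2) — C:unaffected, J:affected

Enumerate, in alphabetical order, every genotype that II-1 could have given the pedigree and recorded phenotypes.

II-1 ∈ {CC Jj, Cc Jj, cc Jj}

C/I-1 ? ·: cc|Cc|CC
C/I-2 aff ·: Cc|CC
C/II-1 ? I-1×I-2: cc|Cc|CC
C/II-2 aff ·: Cc|CC
C/III-1 aff II-2×II-1: Cc
C/III-2 un ·: cc
C/III-3 aff II-2×II-1: Cc|CC
C/IV-1 aff III-1×III-2: Cc
C/IV-2 un III-1×III-2: cc
C/IV-3 un III-1×III-2: cc
⇒ C over [I-1,I-2,II-1,II-2,III-1,III-2,III-3,IV-1,IV-2,IV-3]: 32 consistent
J/I-1 un ·: jj
J/I-2 aff ·: Jj|JJ
J/II-1 aff I-1×I-2: Jj
J/II-2 un ·: jj
J/III-1 aff II-2×II-1: Jj
J/III-2 aff ·: Jj|JJ
J/III-3 un II-2×II-1: jj
J/IV-1 ? III-1×III-2: jj|Jj|JJ
J/IV-2 aff III-1×III-2: Jj|JJ
J/IV-3 aff III-1×III-2: Jj|JJ
⇒ J over [I-1,I-2,II-1,II-2,III-1,III-2,III-3,IV-1,IV-2,IV-3]: 40 consistent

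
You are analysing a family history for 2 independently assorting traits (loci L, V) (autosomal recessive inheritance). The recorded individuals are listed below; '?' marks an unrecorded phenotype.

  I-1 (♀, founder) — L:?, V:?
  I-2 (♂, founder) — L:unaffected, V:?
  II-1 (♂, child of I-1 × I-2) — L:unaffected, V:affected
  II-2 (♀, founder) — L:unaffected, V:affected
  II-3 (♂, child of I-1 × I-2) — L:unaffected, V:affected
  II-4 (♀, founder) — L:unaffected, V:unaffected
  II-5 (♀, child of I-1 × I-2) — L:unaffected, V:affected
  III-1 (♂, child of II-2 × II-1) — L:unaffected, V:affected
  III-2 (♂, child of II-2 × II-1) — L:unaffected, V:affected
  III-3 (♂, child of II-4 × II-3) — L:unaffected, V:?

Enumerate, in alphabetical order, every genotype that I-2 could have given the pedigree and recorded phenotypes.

L/I-1 ? ·: LL|Ll|ll
L/I-2 un ·: LL|Ll
L/II-1 un I-1×I-2: LL|Ll
L/II-2 un ·: LL|Ll
L/II-3 un I-1×I-2: LL|Ll
L/II-4 un ·: LL|Ll
L/II-5 un I-1×I-2: LL|Ll
L/III-1 un II-2×II-1: LL|Ll
L/III-2 un II-2×II-1: LL|Ll
L/III-3 un II-4×II-3: LL|Ll
⇒ L over [I-1,I-2,II-1,II-2,II-3,II-4,II-5,III-1,III-2,III-3]: 625 consistent
V/I-1 ? ·: Vv|vv
V/I-2 ? ·: Vv|vv
V/II-1 aff I-1×I-2: vv
V/II-2 aff ·: vv
V/II-3 aff I-1×I-2: vv
V/II-4 un ·: VV|Vv
V/II-5 aff I-1×I-2: vv
V/III-1 aff II-2×II-1: vv
V/III-2 aff II-2×II-1: vv
V/III-3 ? II-4×II-3: Vv|vv
⇒ V over [I-1,I-2,II-1,II-2,II-3,II-4,II-5,III-1,III-2,III-3]: 12 consistent

I-2 ∈ {LL Vv, LL vv, Ll Vv, Ll vv}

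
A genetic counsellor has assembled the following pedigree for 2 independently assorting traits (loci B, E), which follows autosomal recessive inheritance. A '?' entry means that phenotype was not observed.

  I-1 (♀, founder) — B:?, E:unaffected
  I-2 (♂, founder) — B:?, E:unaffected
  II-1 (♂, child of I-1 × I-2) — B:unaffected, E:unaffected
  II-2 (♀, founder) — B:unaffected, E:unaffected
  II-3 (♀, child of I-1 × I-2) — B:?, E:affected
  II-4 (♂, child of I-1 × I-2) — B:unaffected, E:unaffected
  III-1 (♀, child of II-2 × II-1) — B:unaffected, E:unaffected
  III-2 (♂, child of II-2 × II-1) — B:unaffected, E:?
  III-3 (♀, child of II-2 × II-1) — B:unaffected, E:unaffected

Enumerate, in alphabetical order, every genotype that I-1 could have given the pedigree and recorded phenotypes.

I-1 ∈ {BB Ee, Bb Ee, bb Ee}

B/I-1 ? ·: BB|Bb|bb
B/I-2 ? ·: BB|Bb|bb
B/II-1 un I-1×I-2: BB|Bb
B/II-2 un ·: BB|Bb
B/II-3 ? I-1×I-2: BB|Bb|bb
B/II-4 un I-1×I-2: BB|Bb
B/III-1 un II-2×II-1: BB|Bb
B/III-2 un II-2×II-1: BB|Bb
B/III-3 un II-2×II-1: BB|Bb
⇒ B over [I-1,I-2,II-1,II-2,II-3,II-4,III-1,III-2,III-3]: 455 consistent
E/I-1 un ·: Ee
E/I-2 un ·: Ee
E/II-1 un I-1×I-2: EE|Ee
E/II-2 un ·: EE|Ee
E/II-3 aff I-1×I-2: ee
E/II-4 un I-1×I-2: EE|Ee
E/III-1 un II-2×II-1: EE|Ee
E/III-2 ? II-2×II-1: EE|Ee|ee
E/III-3 un II-2×II-1: EE|Ee
⇒ E over [I-1,I-2,II-1,II-2,II-3,II-4,III-1,III-2,III-3]: 58 consistent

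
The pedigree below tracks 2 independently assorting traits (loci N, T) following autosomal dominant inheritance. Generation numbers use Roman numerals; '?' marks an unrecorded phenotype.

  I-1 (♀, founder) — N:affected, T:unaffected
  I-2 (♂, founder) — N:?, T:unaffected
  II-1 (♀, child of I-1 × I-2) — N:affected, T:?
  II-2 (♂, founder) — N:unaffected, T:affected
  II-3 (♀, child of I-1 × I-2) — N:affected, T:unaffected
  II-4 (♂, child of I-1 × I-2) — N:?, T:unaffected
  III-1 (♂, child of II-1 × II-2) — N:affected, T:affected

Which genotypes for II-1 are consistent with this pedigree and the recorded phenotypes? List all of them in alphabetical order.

N/I-1 aff ·: Nn|NN
N/I-2 ? ·: nn|Nn|NN
N/II-1 aff I-1×I-2: Nn|NN
N/II-2 un ·: nn
N/II-3 aff I-1×I-2: Nn|NN
N/II-4 ? I-1×I-2: nn|Nn|NN
N/III-1 aff II-1×II-2: Nn
⇒ N over [I-1,I-2,II-1,II-2,II-3,II-4,III-1]: 32 consistent
T/I-1 un ·: tt
T/I-2 un ·: tt
T/II-1 ? I-1×I-2: tt
T/II-2 aff ·: Tt|TT
T/II-3 un I-1×I-2: tt
T/II-4 un I-1×I-2: tt
T/III-1 aff II-1×II-2: Tt
⇒ T over [I-1,I-2,II-1,II-2,II-3,II-4,III-1]: 2 consistent

II-1 ∈ {NN tt, Nn tt}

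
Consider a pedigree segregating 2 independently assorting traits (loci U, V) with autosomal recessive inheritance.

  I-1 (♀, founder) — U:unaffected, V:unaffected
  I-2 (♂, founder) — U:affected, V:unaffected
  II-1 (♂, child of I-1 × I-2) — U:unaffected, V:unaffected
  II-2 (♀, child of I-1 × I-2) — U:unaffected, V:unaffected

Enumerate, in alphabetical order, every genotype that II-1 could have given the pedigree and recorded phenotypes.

U/I-1 un ·: UU|Uu
U/I-2 aff ·: uu
U/II-1 un I-1×I-2: Uu
U/II-2 un I-1×I-2: Uu
⇒ U over [I-1,I-2,II-1,II-2]: 2 consistent
V/I-1 un ·: VV|Vv
V/I-2 un ·: VV|Vv
V/II-1 un I-1×I-2: VV|Vv
V/II-2 un I-1×I-2: VV|Vv
⇒ V over [I-1,I-2,II-1,II-2]: 13 consistent

II-1 ∈ {Uu VV, Uu Vv}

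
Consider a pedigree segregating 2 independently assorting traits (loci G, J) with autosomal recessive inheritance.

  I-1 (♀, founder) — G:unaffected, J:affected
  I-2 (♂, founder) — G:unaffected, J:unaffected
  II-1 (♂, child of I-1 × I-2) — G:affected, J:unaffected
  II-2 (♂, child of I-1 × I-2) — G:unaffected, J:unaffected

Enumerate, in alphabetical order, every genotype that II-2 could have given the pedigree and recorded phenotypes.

G/I-1 un ·: Gg
G/I-2 un ·: Gg
G/II-1 aff I-1×I-2: gg
G/II-2 un I-1×I-2: GG|Gg
⇒ G over [I-1,I-2,II-1,II-2]: 2 consistent
J/I-1 aff ·: jj
J/I-2 un ·: JJ|Jj
J/II-1 un I-1×I-2: Jj
J/II-2 un I-1×I-2: Jj
⇒ J over [I-1,I-2,II-1,II-2]: 2 consistent

II-2 ∈ {GG Jj, Gg Jj}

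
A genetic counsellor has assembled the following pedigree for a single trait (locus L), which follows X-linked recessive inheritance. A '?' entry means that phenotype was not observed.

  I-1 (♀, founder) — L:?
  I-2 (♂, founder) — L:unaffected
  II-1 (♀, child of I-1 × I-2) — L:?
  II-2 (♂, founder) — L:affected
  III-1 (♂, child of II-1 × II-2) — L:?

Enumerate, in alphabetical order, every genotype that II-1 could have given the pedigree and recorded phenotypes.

L/I-1 ? ·: X^LX^L|X^LX^l|X^lX^l
L/I-2 un ·: X^LY
L/II-1 ? I-1×I-2: X^LX^L|X^LX^l
L/II-2 aff ·: X^lY
L/III-1 ? II-1×II-2: X^LY|X^lY
⇒ L over [I-1,I-2,II-1,II-2,III-1]: 6 consistent

II-1 ∈ {X^LX^L, X^LX^l}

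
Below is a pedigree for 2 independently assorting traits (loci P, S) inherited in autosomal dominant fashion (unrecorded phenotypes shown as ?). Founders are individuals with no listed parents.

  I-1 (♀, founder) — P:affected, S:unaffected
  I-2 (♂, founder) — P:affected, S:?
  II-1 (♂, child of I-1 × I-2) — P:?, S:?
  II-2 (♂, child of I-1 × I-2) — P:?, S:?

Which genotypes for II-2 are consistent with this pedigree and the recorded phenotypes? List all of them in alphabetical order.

II-2 ∈ {PP Ss, PP ss, Pp Ss, Pp ss, pp Ss, pp ss}

P/I-1 aff ·: Pp|PP
P/I-2 aff ·: Pp|PP
P/II-1 ? I-1×I-2: pp|Pp|PP
P/II-2 ? I-1×I-2: pp|Pp|PP
⇒ P over [I-1,I-2,II-1,II-2]: 18 consistent
S/I-1 un ·: ss
S/I-2 ? ·: ss|Ss|SS
S/II-1 ? I-1×I-2: ss|Ss
S/II-2 ? I-1×I-2: ss|Ss
⇒ S over [I-1,I-2,II-1,II-2]: 6 consistent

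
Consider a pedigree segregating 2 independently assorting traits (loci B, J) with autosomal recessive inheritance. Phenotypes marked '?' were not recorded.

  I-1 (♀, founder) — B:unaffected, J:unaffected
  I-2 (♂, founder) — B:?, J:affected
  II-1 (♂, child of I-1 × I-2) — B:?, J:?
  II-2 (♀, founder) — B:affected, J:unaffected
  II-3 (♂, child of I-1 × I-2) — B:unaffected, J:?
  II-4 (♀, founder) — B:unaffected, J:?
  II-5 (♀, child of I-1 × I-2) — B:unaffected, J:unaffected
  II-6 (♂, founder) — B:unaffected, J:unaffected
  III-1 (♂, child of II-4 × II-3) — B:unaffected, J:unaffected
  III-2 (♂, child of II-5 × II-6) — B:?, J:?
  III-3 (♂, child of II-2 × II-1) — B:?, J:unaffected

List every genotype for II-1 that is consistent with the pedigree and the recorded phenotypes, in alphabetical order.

II-1 ∈ {BB Jj, BB jj, Bb Jj, Bb jj, bb Jj, bb jj}

B/I-1 un ·: BB|Bb
B/I-2 ? ·: BB|Bb|bb
B/II-1 ? I-1×I-2: BB|Bb|bb
B/II-2 aff ·: bb
B/II-3 un I-1×I-2: BB|Bb
B/II-4 un ·: BB|Bb
B/II-5 un I-1×I-2: BB|Bb
B/II-6 un ·: BB|Bb
B/III-1 un II-4×II-3: BB|Bb
B/III-2 ? II-5×II-6: BB|Bb|bb
B/III-3 ? II-2×II-1: Bb|bb
⇒ B over [I-1,I-2,II-1,II-2,II-3,II-4,II-5,II-6,III-1,III-2,III-3]: 669 consistent
J/I-1 un ·: JJ|Jj
J/I-2 aff ·: jj
J/II-1 ? I-1×I-2: Jj|jj
J/II-2 un ·: JJ|Jj
J/II-3 ? I-1×I-2: Jj|jj
J/II-4 ? ·: JJ|Jj|jj
J/II-5 un I-1×I-2: Jj
J/II-6 un ·: JJ|Jj
J/III-1 un II-4×II-3: JJ|Jj
J/III-2 ? II-5×II-6: JJ|Jj|jj
J/III-3 un II-2×II-1: JJ|Jj
⇒ J over [I-1,I-2,II-1,II-2,II-3,II-4,II-5,II-6,III-1,III-2,III-3]: 310 consistent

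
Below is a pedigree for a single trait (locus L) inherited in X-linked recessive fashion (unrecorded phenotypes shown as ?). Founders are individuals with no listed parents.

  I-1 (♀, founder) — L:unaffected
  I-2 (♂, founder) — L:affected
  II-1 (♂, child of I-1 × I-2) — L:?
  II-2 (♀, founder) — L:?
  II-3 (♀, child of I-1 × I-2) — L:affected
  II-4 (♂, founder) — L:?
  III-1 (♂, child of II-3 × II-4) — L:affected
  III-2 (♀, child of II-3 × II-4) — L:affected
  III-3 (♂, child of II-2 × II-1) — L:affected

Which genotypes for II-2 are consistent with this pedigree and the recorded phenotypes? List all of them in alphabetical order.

II-2 ∈ {X^LX^l, X^lX^l}

L/I-1 un ·: X^LX^l
L/I-2 aff ·: X^lY
L/II-1 ? I-1×I-2: X^LY|X^lY
L/II-2 ? ·: X^LX^l|X^lX^l
L/II-3 aff I-1×I-2: X^lX^l
L/II-4 ? ·: X^lY
L/III-1 aff II-3×II-4: X^lY
L/III-2 aff II-3×II-4: X^lX^l
L/III-3 aff II-2×II-1: X^lY
⇒ L over [I-1,I-2,II-1,II-2,II-3,II-4,III-1,III-2,III-3]: 4 consistent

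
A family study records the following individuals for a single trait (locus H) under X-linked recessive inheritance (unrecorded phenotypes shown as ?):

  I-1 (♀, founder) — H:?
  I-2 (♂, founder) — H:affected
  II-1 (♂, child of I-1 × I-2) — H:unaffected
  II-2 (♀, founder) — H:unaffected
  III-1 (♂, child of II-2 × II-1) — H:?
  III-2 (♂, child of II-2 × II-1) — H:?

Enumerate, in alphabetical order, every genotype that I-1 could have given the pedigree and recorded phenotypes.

H/I-1 ? ·: X^HX^H|X^HX^h
H/I-2 aff ·: X^hY
H/II-1 un I-1×I-2: X^HY
H/II-2 un ·: X^HX^H|X^HX^h
H/III-1 ? II-2×II-1: X^HY|X^hY
H/III-2 ? II-2×II-1: X^HY|X^hY
⇒ H over [I-1,I-2,II-1,II-2,III-1,III-2]: 10 consistent

I-1 ∈ {X^HX^H, X^HX^h}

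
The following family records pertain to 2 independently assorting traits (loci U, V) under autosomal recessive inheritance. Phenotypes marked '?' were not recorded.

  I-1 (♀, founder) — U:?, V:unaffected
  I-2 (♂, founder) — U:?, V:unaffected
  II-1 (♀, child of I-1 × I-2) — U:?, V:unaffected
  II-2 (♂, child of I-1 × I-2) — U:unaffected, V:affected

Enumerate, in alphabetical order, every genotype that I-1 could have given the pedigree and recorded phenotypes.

I-1 ∈ {UU Vv, Uu Vv, uu Vv}

U/I-1 ? ·: UU|Uu|uu
U/I-2 ? ·: UU|Uu|uu
U/II-1 ? I-1×I-2: UU|Uu|uu
U/II-2 un I-1×I-2: UU|Uu
⇒ U over [I-1,I-2,II-1,II-2]: 21 consistent
V/I-1 un ·: Vv
V/I-2 un ·: Vv
V/II-1 un I-1×I-2: VV|Vv
V/II-2 aff I-1×I-2: vv
⇒ V over [I-1,I-2,II-1,II-2]: 2 consistent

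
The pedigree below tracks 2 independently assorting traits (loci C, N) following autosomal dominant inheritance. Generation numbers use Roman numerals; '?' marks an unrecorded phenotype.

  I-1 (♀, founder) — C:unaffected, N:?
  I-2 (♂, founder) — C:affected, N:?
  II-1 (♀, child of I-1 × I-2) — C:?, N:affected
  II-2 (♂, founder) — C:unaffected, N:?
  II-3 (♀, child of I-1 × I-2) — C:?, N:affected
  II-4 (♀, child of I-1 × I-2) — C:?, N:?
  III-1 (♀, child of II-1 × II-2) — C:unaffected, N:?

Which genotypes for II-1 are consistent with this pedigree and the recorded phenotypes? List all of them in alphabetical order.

II-1 ∈ {Cc NN, Cc Nn, cc NN, cc Nn}

C/I-1 un ·: cc
C/I-2 aff ·: Cc|CC
C/II-1 ? I-1×I-2: cc|Cc
C/II-2 un ·: cc
C/II-3 ? I-1×I-2: cc|Cc
C/II-4 ? I-1×I-2: cc|Cc
C/III-1 un II-1×II-2: cc
⇒ C over [I-1,I-2,II-1,II-2,II-3,II-4,III-1]: 9 consistent
N/I-1 ? ·: nn|Nn|NN
N/I-2 ? ·: nn|Nn|NN
N/II-1 aff I-1×I-2: Nn|NN
N/II-2 ? ·: nn|Nn|NN
N/II-3 aff I-1×I-2: Nn|NN
N/II-4 ? I-1×I-2: nn|Nn|NN
N/III-1 ? II-1×II-2: nn|Nn|NN
⇒ N over [I-1,I-2,II-1,II-2,II-3,II-4,III-1]: 200 consistent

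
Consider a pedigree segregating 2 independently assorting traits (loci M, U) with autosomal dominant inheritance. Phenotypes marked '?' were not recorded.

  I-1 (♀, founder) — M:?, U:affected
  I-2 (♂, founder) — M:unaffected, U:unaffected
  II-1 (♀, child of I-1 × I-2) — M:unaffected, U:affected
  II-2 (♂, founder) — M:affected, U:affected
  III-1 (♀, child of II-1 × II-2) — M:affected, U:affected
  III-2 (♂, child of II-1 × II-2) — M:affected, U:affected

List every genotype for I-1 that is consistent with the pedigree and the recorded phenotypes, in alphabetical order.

I-1 ∈ {Mm UU, Mm Uu, mm UU, mm Uu}

M/I-1 ? ·: mm|Mm
M/I-2 un ·: mm
M/II-1 un I-1×I-2: mm
M/II-2 aff ·: Mm|MM
M/III-1 aff II-1×II-2: Mm
M/III-2 aff II-1×II-2: Mm
⇒ M over [I-1,I-2,II-1,II-2,III-1,III-2]: 4 consistent
U/I-1 aff ·: Uu|UU
U/I-2 un ·: uu
U/II-1 aff I-1×I-2: Uu
U/II-2 aff ·: Uu|UU
U/III-1 aff II-1×II-2: Uu|UU
U/III-2 aff II-1×II-2: Uu|UU
⇒ U over [I-1,I-2,II-1,II-2,III-1,III-2]: 16 consistent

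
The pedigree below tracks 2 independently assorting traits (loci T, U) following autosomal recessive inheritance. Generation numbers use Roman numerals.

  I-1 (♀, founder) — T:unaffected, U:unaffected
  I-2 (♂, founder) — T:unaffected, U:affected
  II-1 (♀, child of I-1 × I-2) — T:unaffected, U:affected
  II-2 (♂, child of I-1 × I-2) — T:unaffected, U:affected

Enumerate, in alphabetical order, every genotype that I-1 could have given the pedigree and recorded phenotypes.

I-1 ∈ {TT Uu, Tt Uu}

T/I-1 un ·: TT|Tt
T/I-2 un ·: TT|Tt
T/II-1 un I-1×I-2: TT|Tt
T/II-2 un I-1×I-2: TT|Tt
⇒ T over [I-1,I-2,II-1,II-2]: 13 consistent
U/I-1 un ·: Uu
U/I-2 aff ·: uu
U/II-1 aff I-1×I-2: uu
U/II-2 aff I-1×I-2: uu
⇒ U over [I-1,I-2,II-1,II-2]: 1 consistent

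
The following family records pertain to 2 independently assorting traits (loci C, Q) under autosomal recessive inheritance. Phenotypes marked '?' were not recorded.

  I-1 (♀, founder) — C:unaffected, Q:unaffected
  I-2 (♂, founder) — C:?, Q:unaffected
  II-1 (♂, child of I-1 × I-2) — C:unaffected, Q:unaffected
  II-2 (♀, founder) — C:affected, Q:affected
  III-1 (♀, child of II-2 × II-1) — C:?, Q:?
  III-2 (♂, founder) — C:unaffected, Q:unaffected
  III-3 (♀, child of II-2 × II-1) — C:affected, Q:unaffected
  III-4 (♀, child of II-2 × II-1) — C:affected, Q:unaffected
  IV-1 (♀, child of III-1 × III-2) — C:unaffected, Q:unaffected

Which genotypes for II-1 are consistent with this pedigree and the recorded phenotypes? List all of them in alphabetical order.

II-1 ∈ {Cc QQ, Cc Qq}

C/I-1 un ·: CC|Cc
C/I-2 ? ·: CC|Cc|cc
C/II-1 un I-1×I-2: Cc
C/II-2 aff ·: cc
C/III-1 ? II-2×II-1: Cc|cc
C/III-2 un ·: CC|Cc
C/III-3 aff II-2×II-1: cc
C/III-4 aff II-2×II-1: cc
C/IV-1 un III-1×III-2: CC|Cc
⇒ C over [I-1,I-2,II-1,II-2,III-1,III-2,III-3,III-4,IV-1]: 30 consistent
Q/I-1 un ·: QQ|Qq
Q/I-2 un ·: QQ|Qq
Q/II-1 un I-1×I-2: QQ|Qq
Q/II-2 aff ·: qq
Q/III-1 ? II-2×II-1: Qq|qq
Q/III-2 un ·: QQ|Qq
Q/III-3 un II-2×II-1: Qq
Q/III-4 un II-2×II-1: Qq
Q/IV-1 un III-1×III-2: QQ|Qq
⇒ Q over [I-1,I-2,II-1,II-2,III-1,III-2,III-3,III-4,IV-1]: 34 consistent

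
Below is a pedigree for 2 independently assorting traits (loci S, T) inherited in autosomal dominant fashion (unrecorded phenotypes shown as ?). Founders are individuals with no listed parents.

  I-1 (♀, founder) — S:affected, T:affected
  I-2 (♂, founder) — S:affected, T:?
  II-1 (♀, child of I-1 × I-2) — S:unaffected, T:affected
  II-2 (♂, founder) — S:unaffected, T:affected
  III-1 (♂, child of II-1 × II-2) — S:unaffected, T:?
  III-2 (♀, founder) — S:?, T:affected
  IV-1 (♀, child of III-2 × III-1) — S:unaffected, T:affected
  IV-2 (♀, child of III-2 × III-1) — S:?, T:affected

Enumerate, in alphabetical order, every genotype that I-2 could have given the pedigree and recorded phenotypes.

I-2 ∈ {Ss TT, Ss Tt, Ss tt}

S/I-1 aff ·: Ss
S/I-2 aff ·: Ss
S/II-1 un I-1×I-2: ss
S/II-2 un ·: ss
S/III-1 un II-1×II-2: ss
S/III-2 ? ·: ss|Ss
S/IV-1 un III-2×III-1: ss
S/IV-2 ? III-2×III-1: ss|Ss
⇒ S over [I-1,I-2,II-1,II-2,III-1,III-2,IV-1,IV-2]: 3 consistent
T/I-1 aff ·: Tt|TT
T/I-2 ? ·: tt|Tt|TT
T/II-1 aff I-1×I-2: Tt|TT
T/II-2 aff ·: Tt|TT
T/III-1 ? II-1×II-2: tt|Tt|TT
T/III-2 aff ·: Tt|TT
T/IV-1 aff III-2×III-1: Tt|TT
T/IV-2 aff III-2×III-1: Tt|TT
⇒ T over [I-1,I-2,II-1,II-2,III-1,III-2,IV-1,IV-2]: 212 consistent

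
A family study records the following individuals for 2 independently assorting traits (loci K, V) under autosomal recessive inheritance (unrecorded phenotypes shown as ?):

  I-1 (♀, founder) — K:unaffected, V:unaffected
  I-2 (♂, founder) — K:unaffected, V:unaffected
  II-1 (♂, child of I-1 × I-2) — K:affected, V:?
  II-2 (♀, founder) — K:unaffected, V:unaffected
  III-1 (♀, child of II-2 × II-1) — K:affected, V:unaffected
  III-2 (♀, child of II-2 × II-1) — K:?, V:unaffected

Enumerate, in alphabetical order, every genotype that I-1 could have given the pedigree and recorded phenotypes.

K/I-1 un ·: Kk
K/I-2 un ·: Kk
K/II-1 aff I-1×I-2: kk
K/II-2 un ·: Kk
K/III-1 aff II-2×II-1: kk
K/III-2 ? II-2×II-1: Kk|kk
⇒ K over [I-1,I-2,II-1,II-2,III-1,III-2]: 2 consistent
V/I-1 un ·: VV|Vv
V/I-2 un ·: VV|Vv
V/II-1 ? I-1×I-2: VV|Vv|vv
V/II-2 un ·: VV|Vv
V/III-1 un II-2×II-1: VV|Vv
V/III-2 un II-2×II-1: VV|Vv
⇒ V over [I-1,I-2,II-1,II-2,III-1,III-2]: 46 consistent

I-1 ∈ {Kk VV, Kk Vv}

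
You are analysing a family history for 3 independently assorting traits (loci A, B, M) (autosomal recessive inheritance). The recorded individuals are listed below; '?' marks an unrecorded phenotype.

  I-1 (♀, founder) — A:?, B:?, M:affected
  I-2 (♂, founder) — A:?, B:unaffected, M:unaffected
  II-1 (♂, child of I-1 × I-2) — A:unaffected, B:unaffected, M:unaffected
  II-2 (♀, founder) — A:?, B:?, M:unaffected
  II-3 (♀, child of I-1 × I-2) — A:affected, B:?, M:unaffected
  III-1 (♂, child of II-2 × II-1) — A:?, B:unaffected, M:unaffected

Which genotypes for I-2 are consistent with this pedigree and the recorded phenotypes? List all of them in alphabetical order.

I-2 ∈ {Aa BB MM, Aa BB Mm, Aa Bb MM, Aa Bb Mm, aa BB MM, aa BB Mm, aa Bb MM, aa Bb Mm}

A/I-1 ? ·: Aa|aa
A/I-2 ? ·: Aa|aa
A/II-1 un I-1×I-2: AA|Aa
A/II-2 ? ·: AA|Aa|aa
A/II-3 aff I-1×I-2: aa
A/III-1 ? II-2×II-1: AA|Aa|aa
⇒ A over [I-1,I-2,II-1,II-2,II-3,III-1]: 25 consistent
B/I-1 ? ·: BB|Bb|bb
B/I-2 un ·: BB|Bb
B/II-1 un I-1×I-2: BB|Bb
B/II-2 ? ·: BB|Bb|bb
B/II-3 ? I-1×I-2: BB|Bb|bb
B/III-1 un II-2×II-1: BB|Bb
⇒ B over [I-1,I-2,II-1,II-2,II-3,III-1]: 82 consistent
M/I-1 aff ·: mm
M/I-2 un ·: MM|Mm
M/II-1 un I-1×I-2: Mm
M/II-2 un ·: MM|Mm
M/II-3 un I-1×I-2: Mm
M/III-1 un II-2×II-1: MM|Mm
⇒ M over [I-1,I-2,II-1,II-2,II-3,III-1]: 8 consistent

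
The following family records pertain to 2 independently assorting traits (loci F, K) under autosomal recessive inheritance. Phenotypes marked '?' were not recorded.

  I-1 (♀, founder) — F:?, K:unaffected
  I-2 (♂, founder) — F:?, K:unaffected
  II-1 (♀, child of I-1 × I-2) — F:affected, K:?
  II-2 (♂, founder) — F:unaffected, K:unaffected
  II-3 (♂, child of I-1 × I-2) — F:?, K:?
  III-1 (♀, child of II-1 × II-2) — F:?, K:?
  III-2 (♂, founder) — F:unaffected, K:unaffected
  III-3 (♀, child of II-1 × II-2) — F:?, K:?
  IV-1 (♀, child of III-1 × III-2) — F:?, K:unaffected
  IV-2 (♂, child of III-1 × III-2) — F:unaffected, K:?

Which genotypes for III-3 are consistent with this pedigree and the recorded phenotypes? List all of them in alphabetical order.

III-3 ∈ {Ff KK, Ff Kk, Ff kk, ff KK, ff Kk, ff kk}

F/I-1 ? ·: Ff|ff
F/I-2 ? ·: Ff|ff
F/II-1 aff I-1×I-2: ff
F/II-2 un ·: FF|Ff
F/II-3 ? I-1×I-2: FF|Ff|ff
F/III-1 ? II-1×II-2: Ff|ff
F/III-2 un ·: FF|Ff
F/III-3 ? II-1×II-2: Ff|ff
F/IV-1 ? III-1×III-2: FF|Ff|ff
F/IV-2 un III-1×III-2: FF|Ff
⇒ F over [I-1,I-2,II-1,II-2,II-3,III-1,III-2,III-3,IV-1,IV-2]: 288 consistent
K/I-1 un ·: KK|Kk
K/I-2 un ·: KK|Kk
K/II-1 ? I-1×I-2: KK|Kk|kk
K/II-2 un ·: KK|Kk
K/II-3 ? I-1×I-2: KK|Kk|kk
K/III-1 ? II-1×II-2: KK|Kk|kk
K/III-2 un ·: KK|Kk
K/III-3 ? II-1×II-2: KK|Kk|kk
K/IV-1 un III-1×III-2: KK|Kk
K/IV-2 ? III-1×III-2: KK|Kk|kk
⇒ K over [I-1,I-2,II-1,II-2,II-3,III-1,III-2,III-3,IV-1,IV-2]: 976 consistent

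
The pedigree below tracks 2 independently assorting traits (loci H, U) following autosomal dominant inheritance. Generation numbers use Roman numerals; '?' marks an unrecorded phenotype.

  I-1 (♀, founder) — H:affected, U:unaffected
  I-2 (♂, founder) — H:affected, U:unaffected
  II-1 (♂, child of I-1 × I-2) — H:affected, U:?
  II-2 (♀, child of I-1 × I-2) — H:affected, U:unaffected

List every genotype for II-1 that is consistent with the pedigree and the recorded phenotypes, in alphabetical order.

II-1 ∈ {HH uu, Hh uu}

H/I-1 aff ·: Hh|HH
H/I-2 aff ·: Hh|HH
H/II-1 aff I-1×I-2: Hh|HH
H/II-2 aff I-1×I-2: Hh|HH
⇒ H over [I-1,I-2,II-1,II-2]: 13 consistent
U/I-1 un ·: uu
U/I-2 un ·: uu
U/II-1 ? I-1×I-2: uu
U/II-2 un I-1×I-2: uu
⇒ U over [I-1,I-2,II-1,II-2]: 1 consistent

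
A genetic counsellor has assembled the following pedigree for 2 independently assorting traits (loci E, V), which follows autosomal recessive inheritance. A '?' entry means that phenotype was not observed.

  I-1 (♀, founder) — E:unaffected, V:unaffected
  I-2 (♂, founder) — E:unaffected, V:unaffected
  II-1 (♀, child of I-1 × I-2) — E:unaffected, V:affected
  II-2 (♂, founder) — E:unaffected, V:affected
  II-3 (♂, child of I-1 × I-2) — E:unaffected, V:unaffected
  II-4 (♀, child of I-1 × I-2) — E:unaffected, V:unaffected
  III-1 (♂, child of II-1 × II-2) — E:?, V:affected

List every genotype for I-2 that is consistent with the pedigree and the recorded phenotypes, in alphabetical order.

I-2 ∈ {EE Vv, Ee Vv}

E/I-1 un ·: EE|Ee
E/I-2 un ·: EE|Ee
E/II-1 un I-1×I-2: EE|Ee
E/II-2 un ·: EE|Ee
E/II-3 un I-1×I-2: EE|Ee
E/II-4 un I-1×I-2: EE|Ee
E/III-1 ? II-1×II-2: EE|Ee|ee
⇒ E over [I-1,I-2,II-1,II-2,II-3,II-4,III-1]: 99 consistent
V/I-1 un ·: Vv
V/I-2 un ·: Vv
V/II-1 aff I-1×I-2: vv
V/II-2 aff ·: vv
V/II-3 un I-1×I-2: VV|Vv
V/II-4 un I-1×I-2: VV|Vv
V/III-1 aff II-1×II-2: vv
⇒ V over [I-1,I-2,II-1,II-2,II-3,II-4,III-1]: 4 consistent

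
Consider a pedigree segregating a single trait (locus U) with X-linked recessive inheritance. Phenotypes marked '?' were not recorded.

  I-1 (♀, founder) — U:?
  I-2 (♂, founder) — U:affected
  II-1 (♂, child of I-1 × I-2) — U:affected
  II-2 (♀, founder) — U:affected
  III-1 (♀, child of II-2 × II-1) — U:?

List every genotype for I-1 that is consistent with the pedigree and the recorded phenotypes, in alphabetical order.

I-1 ∈ {X^UX^u, X^uX^u}

U/I-1 ? ·: X^UX^u|X^uX^u
U/I-2 aff ·: X^uY
U/II-1 aff I-1×I-2: X^uY
U/II-2 aff ·: X^uX^u
U/III-1 ? II-2×II-1: X^uX^u
⇒ U over [I-1,I-2,II-1,II-2,III-1]: 2 consistent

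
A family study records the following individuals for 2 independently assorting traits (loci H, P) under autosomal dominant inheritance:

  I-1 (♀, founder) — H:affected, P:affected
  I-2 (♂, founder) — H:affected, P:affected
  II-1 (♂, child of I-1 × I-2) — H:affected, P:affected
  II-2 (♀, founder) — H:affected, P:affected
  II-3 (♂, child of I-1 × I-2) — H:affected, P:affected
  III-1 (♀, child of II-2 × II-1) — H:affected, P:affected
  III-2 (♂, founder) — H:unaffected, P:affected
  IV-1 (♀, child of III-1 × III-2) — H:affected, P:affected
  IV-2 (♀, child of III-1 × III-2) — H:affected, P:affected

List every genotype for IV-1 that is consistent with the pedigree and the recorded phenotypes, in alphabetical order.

H/I-1 aff ·: Hh|HH
H/I-2 aff ·: Hh|HH
H/II-1 aff I-1×I-2: Hh|HH
H/II-2 aff ·: Hh|HH
H/II-3 aff I-1×I-2: Hh|HH
H/III-1 aff II-2×II-1: Hh|HH
H/III-2 un ·: hh
H/IV-1 aff III-1×III-2: Hh
H/IV-2 aff III-1×III-2: Hh
⇒ H over [I-1,I-2,II-1,II-2,II-3,III-1,III-2,IV-1,IV-2]: 45 consistent
P/I-1 aff ·: Pp|PP
P/I-2 aff ·: Pp|PP
P/II-1 aff I-1×I-2: Pp|PP
P/II-2 aff ·: Pp|PP
P/II-3 aff I-1×I-2: Pp|PP
P/III-1 aff II-2×II-1: Pp|PP
P/III-2 aff ·: Pp|PP
P/IV-1 aff III-1×III-2: Pp|PP
P/IV-2 aff III-1×III-2: Pp|PP
⇒ P over [I-1,I-2,II-1,II-2,II-3,III-1,III-2,IV-1,IV-2]: 282 consistent

IV-1 ∈ {Hh PP, Hh Pp}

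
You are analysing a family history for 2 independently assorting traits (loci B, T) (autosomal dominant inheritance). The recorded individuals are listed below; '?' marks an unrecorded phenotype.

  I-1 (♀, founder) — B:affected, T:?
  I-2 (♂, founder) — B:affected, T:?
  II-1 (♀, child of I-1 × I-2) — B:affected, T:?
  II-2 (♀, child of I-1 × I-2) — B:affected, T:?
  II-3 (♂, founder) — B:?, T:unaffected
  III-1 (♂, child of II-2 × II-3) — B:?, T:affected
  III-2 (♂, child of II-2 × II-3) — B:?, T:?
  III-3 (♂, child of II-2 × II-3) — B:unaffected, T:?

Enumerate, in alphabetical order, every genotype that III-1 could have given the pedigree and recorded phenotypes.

B/I-1 aff ·: Bb|BB
B/I-2 aff ·: Bb|BB
B/II-1 aff I-1×I-2: Bb|BB
B/II-2 aff I-1×I-2: Bb
B/II-3 ? ·: bb|Bb
B/III-1 ? II-2×II-3: bb|Bb|BB
B/III-2 ? II-2×II-3: bb|Bb|BB
B/III-3 un II-2×II-3: bb
⇒ B over [I-1,I-2,II-1,II-2,II-3,III-1,III-2,III-3]: 78 consistent
T/I-1 ? ·: tt|Tt|TT
T/I-2 ? ·: tt|Tt|TT
T/II-1 ? I-1×I-2: tt|Tt|TT
T/II-2 ? I-1×I-2: Tt|TT
T/II-3 un ·: tt
T/III-1 aff II-2×II-3: Tt
T/III-2 ? II-2×II-3: tt|Tt
T/III-3 ? II-2×II-3: tt|Tt
⇒ T over [I-1,I-2,II-1,II-2,II-3,III-1,III-2,III-3]: 60 consistent

III-1 ∈ {BB Tt, Bb Tt, bb Tt}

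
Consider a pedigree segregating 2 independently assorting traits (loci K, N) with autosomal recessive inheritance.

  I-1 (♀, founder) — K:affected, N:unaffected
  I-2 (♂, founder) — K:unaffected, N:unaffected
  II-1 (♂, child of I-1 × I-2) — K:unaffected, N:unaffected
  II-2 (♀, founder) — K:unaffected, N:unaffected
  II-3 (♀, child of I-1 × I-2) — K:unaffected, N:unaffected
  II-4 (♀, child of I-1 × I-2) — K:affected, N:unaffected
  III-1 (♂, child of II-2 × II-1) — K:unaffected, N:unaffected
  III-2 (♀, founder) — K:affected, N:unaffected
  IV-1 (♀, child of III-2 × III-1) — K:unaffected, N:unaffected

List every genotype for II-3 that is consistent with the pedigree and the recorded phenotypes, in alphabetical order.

K/I-1 aff ·: kk
K/I-2 un ·: Kk
K/II-1 un I-1×I-2: Kk
K/II-2 un ·: KK|Kk
K/II-3 un I-1×I-2: Kk
K/II-4 aff I-1×I-2: kk
K/III-1 un II-2×II-1: KK|Kk
K/III-2 aff ·: kk
K/IV-1 un III-2×III-1: Kk
⇒ K over [I-1,I-2,II-1,II-2,II-3,II-4,III-1,III-2,IV-1]: 4 consistent
N/I-1 un ·: NN|Nn
N/I-2 un ·: NN|Nn
N/II-1 un I-1×I-2: NN|Nn
N/II-2 un ·: NN|Nn
N/II-3 un I-1×I-2: NN|Nn
N/II-4 un I-1×I-2: NN|Nn
N/III-1 un II-2×II-1: NN|Nn
N/III-2 un ·: NN|Nn
N/IV-1 un III-2×III-1: NN|Nn
⇒ N over [I-1,I-2,II-1,II-2,II-3,II-4,III-1,III-2,IV-1]: 298 consistent

II-3 ∈ {Kk NN, Kk Nn}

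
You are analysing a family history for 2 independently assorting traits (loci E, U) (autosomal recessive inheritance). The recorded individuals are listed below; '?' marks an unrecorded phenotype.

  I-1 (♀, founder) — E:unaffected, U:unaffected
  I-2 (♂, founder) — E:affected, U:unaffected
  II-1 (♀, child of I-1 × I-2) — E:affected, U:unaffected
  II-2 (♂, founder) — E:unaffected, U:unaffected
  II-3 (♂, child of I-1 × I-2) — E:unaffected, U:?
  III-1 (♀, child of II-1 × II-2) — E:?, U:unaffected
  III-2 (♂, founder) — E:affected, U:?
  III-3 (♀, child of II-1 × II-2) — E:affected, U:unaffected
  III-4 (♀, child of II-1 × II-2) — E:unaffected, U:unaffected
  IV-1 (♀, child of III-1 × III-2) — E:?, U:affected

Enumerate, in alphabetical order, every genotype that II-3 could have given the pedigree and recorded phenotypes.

E/I-1 un ·: Ee
E/I-2 aff ·: ee
E/II-1 aff I-1×I-2: ee
E/II-2 un ·: Ee
E/II-3 un I-1×I-2: Ee
E/III-1 ? II-1×II-2: Ee|ee
E/III-2 aff ·: ee
E/III-3 aff II-1×II-2: ee
E/III-4 un II-1×II-2: Ee
E/IV-1 ? III-1×III-2: Ee|ee
⇒ E over [I-1,I-2,II-1,II-2,II-3,III-1,III-2,III-3,III-4,IV-1]: 3 consistent
U/I-1 un ·: UU|Uu
U/I-2 un ·: UU|Uu
U/II-1 un I-1×I-2: UU|Uu
U/II-2 un ·: UU|Uu
U/II-3 ? I-1×I-2: UU|Uu|uu
U/III-1 un II-1×II-2: Uu
U/III-2 ? ·: Uu|uu
U/III-3 un II-1×II-2: UU|Uu
U/III-4 un II-1×II-2: UU|Uu
U/IV-1 aff III-1×III-2: uu
⇒ U over [I-1,I-2,II-1,II-2,II-3,III-1,III-2,III-3,III-4,IV-1]: 176 consistent

II-3 ∈ {Ee UU, Ee Uu, Ee uu}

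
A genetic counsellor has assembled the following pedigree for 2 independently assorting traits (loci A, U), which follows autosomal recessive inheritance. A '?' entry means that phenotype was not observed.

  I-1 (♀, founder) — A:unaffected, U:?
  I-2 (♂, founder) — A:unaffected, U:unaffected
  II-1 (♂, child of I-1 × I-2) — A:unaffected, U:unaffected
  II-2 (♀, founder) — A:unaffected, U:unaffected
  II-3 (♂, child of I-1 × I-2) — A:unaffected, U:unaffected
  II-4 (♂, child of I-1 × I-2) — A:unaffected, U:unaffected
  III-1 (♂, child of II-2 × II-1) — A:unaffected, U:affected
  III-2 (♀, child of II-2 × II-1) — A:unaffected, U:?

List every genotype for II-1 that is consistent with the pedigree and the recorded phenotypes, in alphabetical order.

A/I-1 un ·: AA|Aa
A/I-2 un ·: AA|Aa
A/II-1 un I-1×I-2: AA|Aa
A/II-2 un ·: AA|Aa
A/II-3 un I-1×I-2: AA|Aa
A/II-4 un I-1×I-2: AA|Aa
A/III-1 un II-2×II-1: AA|Aa
A/III-2 un II-2×II-1: AA|Aa
⇒ A over [I-1,I-2,II-1,II-2,II-3,II-4,III-1,III-2]: 161 consistent
U/I-1 ? ·: UU|Uu|uu
U/I-2 un ·: UU|Uu
U/II-1 un I-1×I-2: Uu
U/II-2 un ·: Uu
U/II-3 un I-1×I-2: UU|Uu
U/II-4 un I-1×I-2: UU|Uu
U/III-1 aff II-2×II-1: uu
U/III-2 ? II-2×II-1: UU|Uu|uu
⇒ U over [I-1,I-2,II-1,II-2,II-3,II-4,III-1,III-2]: 42 consistent

II-1 ∈ {AA Uu, Aa Uu}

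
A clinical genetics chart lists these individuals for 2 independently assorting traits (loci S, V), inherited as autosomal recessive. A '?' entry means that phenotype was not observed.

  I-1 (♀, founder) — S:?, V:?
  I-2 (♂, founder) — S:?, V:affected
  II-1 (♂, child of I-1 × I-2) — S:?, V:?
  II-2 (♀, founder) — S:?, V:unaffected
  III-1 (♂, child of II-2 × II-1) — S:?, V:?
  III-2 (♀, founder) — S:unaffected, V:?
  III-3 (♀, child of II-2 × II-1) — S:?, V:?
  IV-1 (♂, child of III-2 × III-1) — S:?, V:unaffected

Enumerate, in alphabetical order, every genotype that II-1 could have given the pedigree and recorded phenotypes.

II-1 ∈ {SS Vv, SS vv, Ss Vv, Ss vv, ss Vv, ss vv}

S/I-1 ? ·: SS|Ss|ss
S/I-2 ? ·: SS|Ss|ss
S/II-1 ? I-1×I-2: SS|Ss|ss
S/II-2 ? ·: SS|Ss|ss
S/III-1 ? II-2×II-1: SS|Ss|ss
S/III-2 un ·: SS|Ss
S/III-3 ? II-2×II-1: SS|Ss|ss
S/IV-1 ? III-2×III-1: SS|Ss|ss
⇒ S over [I-1,I-2,II-1,II-2,III-1,III-2,III-3,IV-1]: 647 consistent
V/I-1 ? ·: VV|Vv|vv
V/I-2 aff ·: vv
V/II-1 ? I-1×I-2: Vv|vv
V/II-2 un ·: VV|Vv
V/III-1 ? II-2×II-1: VV|Vv|vv
V/III-2 ? ·: VV|Vv|vv
V/III-3 ? II-2×II-1: VV|Vv|vv
V/IV-1 un III-2×III-1: VV|Vv
⇒ V over [I-1,I-2,II-1,II-2,III-1,III-2,III-3,IV-1]: 140 consistent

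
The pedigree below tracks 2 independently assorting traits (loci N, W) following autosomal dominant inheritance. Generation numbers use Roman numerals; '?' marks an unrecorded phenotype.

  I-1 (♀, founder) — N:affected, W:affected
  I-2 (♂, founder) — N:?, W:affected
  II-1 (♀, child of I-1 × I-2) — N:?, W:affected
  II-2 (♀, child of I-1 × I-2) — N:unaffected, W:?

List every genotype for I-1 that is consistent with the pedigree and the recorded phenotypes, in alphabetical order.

I-1 ∈ {Nn WW, Nn Ww}

N/I-1 aff ·: Nn
N/I-2 ? ·: nn|Nn
N/II-1 ? I-1×I-2: nn|Nn|NN
N/II-2 un I-1×I-2: nn
⇒ N over [I-1,I-2,II-1,II-2]: 5 consistent
W/I-1 aff ·: Ww|WW
W/I-2 aff ·: Ww|WW
W/II-1 aff I-1×I-2: Ww|WW
W/II-2 ? I-1×I-2: ww|Ww|WW
⇒ W over [I-1,I-2,II-1,II-2]: 15 consistent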